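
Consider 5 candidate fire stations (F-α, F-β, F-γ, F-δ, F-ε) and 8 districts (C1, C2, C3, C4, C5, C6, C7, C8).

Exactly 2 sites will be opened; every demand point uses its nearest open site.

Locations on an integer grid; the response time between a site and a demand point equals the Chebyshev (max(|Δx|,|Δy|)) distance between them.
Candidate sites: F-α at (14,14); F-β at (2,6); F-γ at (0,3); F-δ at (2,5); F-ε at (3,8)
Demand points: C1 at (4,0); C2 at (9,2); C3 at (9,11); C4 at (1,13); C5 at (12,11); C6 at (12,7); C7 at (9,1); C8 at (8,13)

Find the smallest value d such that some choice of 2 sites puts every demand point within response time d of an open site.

7

Open {F-α, F-β}.
  Farthest demand point is C2 at response time 7 (to F-β); all others are ≤ 7.
With {F-α, F-δ} the worst case is 8.
With {F-α, F-ε} the worst case is 8.
No size-2 selection achieves below 7.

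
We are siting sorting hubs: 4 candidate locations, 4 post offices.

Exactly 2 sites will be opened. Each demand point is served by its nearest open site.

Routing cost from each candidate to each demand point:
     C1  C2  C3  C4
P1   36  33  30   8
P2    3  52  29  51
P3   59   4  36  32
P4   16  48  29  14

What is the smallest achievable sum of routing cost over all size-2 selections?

63

Open {P3, P4}.
  C1→P4 16, C2→P3 4, C3→P4 29, C4→P4 14  ⇒ total 63.
Compare {P2, P3}: total 68.
Compare {P1, P2}: total 73.
No size-2 selection does better; minimum is 63.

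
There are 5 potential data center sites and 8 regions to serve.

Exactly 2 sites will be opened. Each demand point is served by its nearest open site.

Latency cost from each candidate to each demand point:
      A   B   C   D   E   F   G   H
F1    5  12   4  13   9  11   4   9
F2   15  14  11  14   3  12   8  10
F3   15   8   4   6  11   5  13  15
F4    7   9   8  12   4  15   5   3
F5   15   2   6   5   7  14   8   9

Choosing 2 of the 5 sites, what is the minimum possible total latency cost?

42

Open {F3, F4}.
  A→F4 7, B→F3 8, C→F3 4, D→F3 6, E→F4 4, F→F3 5, G→F4 5, H→F4 3  ⇒ total 42.
Compare {F4, F5}: total 46.
Compare {F1, F5}: total 47.
No size-2 selection does better; minimum is 42.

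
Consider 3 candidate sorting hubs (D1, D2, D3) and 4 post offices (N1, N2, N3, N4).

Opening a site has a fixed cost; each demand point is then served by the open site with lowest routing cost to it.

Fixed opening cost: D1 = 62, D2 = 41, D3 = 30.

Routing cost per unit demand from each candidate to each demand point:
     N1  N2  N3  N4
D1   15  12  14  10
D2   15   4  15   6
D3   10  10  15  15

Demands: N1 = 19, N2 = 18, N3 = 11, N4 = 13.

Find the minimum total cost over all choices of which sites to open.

Open {D2, D3}: assign each demand point to its cheapest open site.
  N1→D3 19×10=190, N2→D2 18×4=72, N3→D2 11×15=165, N4→D2 13×6=78
  routing cost 505, fixed 71 → total 576.
Compare {D1, D2, D3}: routing cost 494 + fixed 133 = 627.
Compare {D2}: routing cost 600 + fixed 41 = 641.
Compare {D1, D2}: routing cost 589 + fixed 103 = 692.
All other subsets cost ≥ 627. Minimum total cost: 576.

576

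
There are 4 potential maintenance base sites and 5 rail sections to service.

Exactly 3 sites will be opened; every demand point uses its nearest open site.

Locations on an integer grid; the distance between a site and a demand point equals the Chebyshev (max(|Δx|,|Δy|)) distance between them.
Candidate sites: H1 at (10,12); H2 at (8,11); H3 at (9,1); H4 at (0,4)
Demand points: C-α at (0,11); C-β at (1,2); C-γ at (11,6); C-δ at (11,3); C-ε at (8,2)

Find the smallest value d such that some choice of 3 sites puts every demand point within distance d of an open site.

7

Open {H1, H3, H4}.
  Farthest demand point is C-α at distance 7 (to H4); all others are ≤ 7.
With {H2, H3, H4} the worst case is 7.
With {H1, H2, H3} the worst case is 8.
No size-3 selection achieves below 7.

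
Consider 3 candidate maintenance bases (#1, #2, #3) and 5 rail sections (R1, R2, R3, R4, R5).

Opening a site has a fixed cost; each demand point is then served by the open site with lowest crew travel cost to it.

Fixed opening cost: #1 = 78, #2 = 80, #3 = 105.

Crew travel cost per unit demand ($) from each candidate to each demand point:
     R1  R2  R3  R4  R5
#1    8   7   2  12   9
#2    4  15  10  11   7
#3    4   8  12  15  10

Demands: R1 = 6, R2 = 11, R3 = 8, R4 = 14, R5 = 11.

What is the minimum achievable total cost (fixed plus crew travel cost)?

486

Open {#1}: assign each demand point to its cheapest open site.
  R1→#1 6×8=48, R2→#1 11×7=77, R3→#1 8×2=16, R4→#1 14×12=168, R5→#1 11×9=99
  crew travel cost 408, fixed 78 → total 486.
Compare {#1, #2}: crew travel cost 348 + fixed 158 = 506.
Compare {#1, #3}: crew travel cost 384 + fixed 183 = 567.
Compare {#2}: crew travel cost 500 + fixed 80 = 580.
All other subsets cost ≥ 506. Minimum total cost: 486.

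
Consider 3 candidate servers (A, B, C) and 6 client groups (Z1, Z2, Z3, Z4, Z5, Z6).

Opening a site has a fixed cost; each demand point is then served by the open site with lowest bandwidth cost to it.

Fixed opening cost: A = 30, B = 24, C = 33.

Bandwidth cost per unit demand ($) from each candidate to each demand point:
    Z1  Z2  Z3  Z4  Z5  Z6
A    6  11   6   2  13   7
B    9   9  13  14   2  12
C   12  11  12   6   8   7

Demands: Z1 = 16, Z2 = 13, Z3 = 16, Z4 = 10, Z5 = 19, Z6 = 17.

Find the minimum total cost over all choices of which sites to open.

540

Open {A, B}: assign each demand point to its cheapest open site.
  Z1→A 16×6=96, Z2→B 13×9=117, Z3→A 16×6=96, Z4→A 10×2=20, Z5→B 19×2=38, Z6→A 17×7=119
  bandwidth cost 486, fixed 54 → total 540.
Compare {A, B, C}: bandwidth cost 486 + fixed 87 = 573.
Compare {A, C}: bandwidth cost 626 + fixed 63 = 689.
Compare {B, C}: bandwidth cost 670 + fixed 57 = 727.
All other subsets cost ≥ 573. Minimum total cost: 540.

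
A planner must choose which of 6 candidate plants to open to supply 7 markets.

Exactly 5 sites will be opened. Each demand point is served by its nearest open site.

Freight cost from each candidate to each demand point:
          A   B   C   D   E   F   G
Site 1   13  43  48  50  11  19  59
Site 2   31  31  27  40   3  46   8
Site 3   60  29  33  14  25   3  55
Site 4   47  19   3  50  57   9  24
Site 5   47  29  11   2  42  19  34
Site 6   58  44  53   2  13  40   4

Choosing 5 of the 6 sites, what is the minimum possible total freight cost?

47

Open {Site 1, Site 2, Site 3, Site 4, Site 6}.
  A→Site 1 13, B→Site 4 19, C→Site 4 3, D→Site 6 2, E→Site 2 3, F→Site 3 3, G→Site 6 4  ⇒ total 47.
Compare {Site 1, Site 2, Site 3, Site 4, Site 5}: total 51.
Compare {Site 1, Site 2, Site 4, Site 5, Site 6}: total 53.
No size-5 selection does better; minimum is 47.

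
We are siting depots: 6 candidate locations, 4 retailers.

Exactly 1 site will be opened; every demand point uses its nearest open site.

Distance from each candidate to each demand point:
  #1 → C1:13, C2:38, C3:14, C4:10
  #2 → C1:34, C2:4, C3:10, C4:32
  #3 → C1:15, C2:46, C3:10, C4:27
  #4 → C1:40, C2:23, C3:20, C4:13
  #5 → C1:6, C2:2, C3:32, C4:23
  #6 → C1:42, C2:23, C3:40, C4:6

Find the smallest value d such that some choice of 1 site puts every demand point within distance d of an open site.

32

Open {#5}.
  Farthest demand point is C3 at distance 32 (to #5); all others are ≤ 32.
With {#2} the worst case is 34.
With {#1} the worst case is 38.
No size-1 selection achieves below 32.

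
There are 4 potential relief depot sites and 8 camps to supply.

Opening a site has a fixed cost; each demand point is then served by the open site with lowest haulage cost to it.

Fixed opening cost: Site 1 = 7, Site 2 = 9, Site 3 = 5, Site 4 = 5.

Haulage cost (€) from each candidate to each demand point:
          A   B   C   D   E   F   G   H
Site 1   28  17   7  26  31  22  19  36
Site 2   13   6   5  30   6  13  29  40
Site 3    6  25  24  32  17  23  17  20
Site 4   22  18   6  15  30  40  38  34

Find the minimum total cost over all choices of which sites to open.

Open {Site 2, Site 3, Site 4}: assign each demand point to its cheapest open site.
  A→Site 3 6, B→Site 2 6, C→Site 2 5, D→Site 4 15, E→Site 2 6, F→Site 2 13, G→Site 3 17, H→Site 3 20
  haulage cost 88, fixed 19 → total 107.
Compare {Site 1, Site 2, Site 3, Site 4}: haulage cost 88 + fixed 26 = 114.
Compare {Site 2, Site 3}: haulage cost 103 + fixed 14 = 117.
Compare {Site 1, Site 2, Site 3}: haulage cost 99 + fixed 21 = 120.
All other subsets cost ≥ 114. Minimum total cost: 107.

107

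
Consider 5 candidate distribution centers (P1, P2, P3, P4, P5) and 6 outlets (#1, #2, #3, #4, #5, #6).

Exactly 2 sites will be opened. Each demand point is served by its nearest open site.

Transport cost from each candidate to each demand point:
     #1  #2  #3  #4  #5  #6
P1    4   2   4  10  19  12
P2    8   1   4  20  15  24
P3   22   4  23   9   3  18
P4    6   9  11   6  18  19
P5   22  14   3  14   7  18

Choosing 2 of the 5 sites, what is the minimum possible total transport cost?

Open {P1, P3}.
  #1→P1 4, #2→P1 2, #3→P1 4, #4→P3 9, #5→P3 3, #6→P1 12  ⇒ total 34.
Compare {P1, P5}: total 38.
Compare {P2, P3}: total 43.
No size-2 selection does better; minimum is 34.

34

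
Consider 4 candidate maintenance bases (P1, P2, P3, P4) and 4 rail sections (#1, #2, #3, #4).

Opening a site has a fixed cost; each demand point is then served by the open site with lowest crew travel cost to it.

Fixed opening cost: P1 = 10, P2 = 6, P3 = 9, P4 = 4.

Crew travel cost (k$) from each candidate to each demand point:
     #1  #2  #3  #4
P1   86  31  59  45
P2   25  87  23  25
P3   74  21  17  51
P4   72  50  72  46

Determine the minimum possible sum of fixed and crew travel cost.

Open {P2, P3}: assign each demand point to its cheapest open site.
  #1→P2 25, #2→P3 21, #3→P3 17, #4→P2 25
  crew travel cost 88, fixed 15 → total 103.
Compare {P2, P3, P4}: crew travel cost 88 + fixed 19 = 107.
Compare {P1, P2, P3}: crew travel cost 88 + fixed 25 = 113.
Compare {P1, P2, P3, P4}: crew travel cost 88 + fixed 29 = 117.
All other subsets cost ≥ 107. Minimum total cost: 103.

103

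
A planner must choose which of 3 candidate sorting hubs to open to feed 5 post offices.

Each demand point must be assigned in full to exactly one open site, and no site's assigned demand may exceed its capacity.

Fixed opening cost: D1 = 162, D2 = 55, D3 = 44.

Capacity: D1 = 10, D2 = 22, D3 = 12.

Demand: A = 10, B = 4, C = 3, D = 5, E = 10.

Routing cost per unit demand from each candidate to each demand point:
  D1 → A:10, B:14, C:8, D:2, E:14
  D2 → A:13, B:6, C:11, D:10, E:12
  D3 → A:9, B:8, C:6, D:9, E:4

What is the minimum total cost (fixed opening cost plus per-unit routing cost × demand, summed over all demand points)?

Open {D2, D3}; cheapest assignment that respects the capacities:
  D2 (cap 22, load 22): A, B, C, D — cost 10×13 + 4×6 + 3×11 + 5×10 = 237
  D3 (cap 12, load 10): E — cost 10×4 = 40
  Shipping 277, fixed 99 → total 376.
  Any other capacity-feasible assignment to {D2, D3} ships for at least 277.
Compare {D1, D2, D3}: its best feasible assignment gives total 489.
Compare {D1, D2}: its best feasible assignment gives total 544.
Every other set of open sites that can feasibly serve all demand totals ≥ 489 even under its best assignment. Minimum: 376.

376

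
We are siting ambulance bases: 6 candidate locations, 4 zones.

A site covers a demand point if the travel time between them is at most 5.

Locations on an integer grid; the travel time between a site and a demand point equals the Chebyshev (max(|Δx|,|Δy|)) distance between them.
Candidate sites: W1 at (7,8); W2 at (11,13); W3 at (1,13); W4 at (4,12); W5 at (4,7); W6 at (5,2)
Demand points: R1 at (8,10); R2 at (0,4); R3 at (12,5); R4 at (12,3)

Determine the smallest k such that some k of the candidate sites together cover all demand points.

Coverage sets (demand points within 5 of each site):
  W1: {R1, R3, R4}
  W2: {R1}
  W3: {}
  W4: {R1}
  W5: {R1, R2}
  W6: {R2}
No single site covers all 4 demand points.
But {W1, W5} covers everything, so the minimum is 2.

2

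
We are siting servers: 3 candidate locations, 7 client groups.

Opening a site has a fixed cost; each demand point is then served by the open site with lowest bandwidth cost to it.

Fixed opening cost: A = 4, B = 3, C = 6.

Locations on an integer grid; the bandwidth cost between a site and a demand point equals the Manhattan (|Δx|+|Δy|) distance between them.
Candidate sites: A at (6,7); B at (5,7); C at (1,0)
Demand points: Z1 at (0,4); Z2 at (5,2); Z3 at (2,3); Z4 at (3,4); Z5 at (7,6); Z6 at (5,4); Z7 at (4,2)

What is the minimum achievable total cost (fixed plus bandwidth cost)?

39

Open {B, C}: assign each demand point to its cheapest open site.
  Z1→C 5, Z2→B 5, Z3→C 4, Z4→B 5, Z5→B 3, Z6→B 3, Z7→C 5
  bandwidth cost 30, fixed 9 → total 39.
Compare {B}: bandwidth cost 37 + fixed 3 = 40.
Compare {A, C}: bandwidth cost 32 + fixed 10 = 42.
Compare {A, B, C}: bandwidth cost 29 + fixed 13 = 42.
All other subsets cost ≥ 40. Minimum total cost: 39.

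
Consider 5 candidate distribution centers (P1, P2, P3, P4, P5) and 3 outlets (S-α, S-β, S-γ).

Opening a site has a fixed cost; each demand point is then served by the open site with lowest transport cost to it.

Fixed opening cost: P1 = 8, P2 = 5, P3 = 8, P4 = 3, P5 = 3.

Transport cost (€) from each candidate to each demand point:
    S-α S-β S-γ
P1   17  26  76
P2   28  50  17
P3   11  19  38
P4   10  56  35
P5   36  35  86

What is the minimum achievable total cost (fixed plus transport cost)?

60

Open {P2, P3}: assign each demand point to its cheapest open site.
  S-α→P3 11, S-β→P3 19, S-γ→P2 17
  transport cost 47, fixed 13 → total 60.
Compare {P2, P3, P4}: transport cost 46 + fixed 16 = 62.
Compare {P2, P3, P5}: transport cost 47 + fixed 16 = 63.
Compare {P2, P3, P4, P5}: transport cost 46 + fixed 19 = 65.
All other subsets cost ≥ 62. Minimum total cost: 60.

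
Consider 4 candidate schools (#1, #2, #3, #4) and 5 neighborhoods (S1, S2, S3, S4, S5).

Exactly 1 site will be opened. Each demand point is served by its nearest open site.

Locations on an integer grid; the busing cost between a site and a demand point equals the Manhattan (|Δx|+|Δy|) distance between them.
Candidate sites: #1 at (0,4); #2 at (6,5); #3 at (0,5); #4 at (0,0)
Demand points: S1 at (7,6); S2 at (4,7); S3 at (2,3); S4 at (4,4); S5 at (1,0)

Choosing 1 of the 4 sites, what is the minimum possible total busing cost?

25

Open {#2}.
  S1→#2 2, S2→#2 4, S3→#2 6, S4→#2 3, S5→#2 10  ⇒ total 25.
Compare {#1}: total 28.
Compare {#3}: total 29.
No size-1 selection does better; minimum is 25.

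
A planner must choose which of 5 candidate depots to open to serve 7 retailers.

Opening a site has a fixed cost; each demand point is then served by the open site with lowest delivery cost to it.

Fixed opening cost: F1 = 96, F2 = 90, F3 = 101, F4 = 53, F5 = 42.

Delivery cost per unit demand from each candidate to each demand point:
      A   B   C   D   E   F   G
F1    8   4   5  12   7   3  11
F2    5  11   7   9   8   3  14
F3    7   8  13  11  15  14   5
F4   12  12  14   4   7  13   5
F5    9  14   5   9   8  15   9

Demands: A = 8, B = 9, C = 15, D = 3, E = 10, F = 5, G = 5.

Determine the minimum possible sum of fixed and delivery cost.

Open {F1, F4}: assign each demand point to its cheapest open site.
  A→F1 8×8=64, B→F1 9×4=36, C→F1 15×5=75, D→F4 3×4=12, E→F1 10×7=70, F→F1 5×3=15, G→F4 5×5=25
  delivery cost 297, fixed 149 → total 446.
Compare {F1}: delivery cost 351 + fixed 96 = 447.
Compare {F1, F5}: delivery cost 332 + fixed 138 = 470.
Compare {F1, F4, F5}: delivery cost 297 + fixed 191 = 488.
All other subsets cost ≥ 447. Minimum total cost: 446.

446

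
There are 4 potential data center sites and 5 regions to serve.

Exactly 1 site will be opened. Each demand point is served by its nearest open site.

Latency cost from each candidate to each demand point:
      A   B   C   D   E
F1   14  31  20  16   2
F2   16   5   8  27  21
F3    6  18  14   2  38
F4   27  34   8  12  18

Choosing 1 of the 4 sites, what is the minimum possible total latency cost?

77

Open {F2}.
  A→F2 16, B→F2 5, C→F2 8, D→F2 27, E→F2 21  ⇒ total 77.
Compare {F3}: total 78.
Compare {F1}: total 83.
No size-1 selection does better; minimum is 77.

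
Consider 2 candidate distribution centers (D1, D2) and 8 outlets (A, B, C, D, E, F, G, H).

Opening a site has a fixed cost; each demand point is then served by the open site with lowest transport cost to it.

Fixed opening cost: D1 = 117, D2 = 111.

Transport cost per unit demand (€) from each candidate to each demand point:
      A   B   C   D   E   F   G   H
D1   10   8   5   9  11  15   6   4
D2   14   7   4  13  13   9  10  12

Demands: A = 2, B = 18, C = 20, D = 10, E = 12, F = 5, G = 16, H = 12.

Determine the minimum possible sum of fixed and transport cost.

822

Open {D1}: assign each demand point to its cheapest open site.
  A→D1 2×10=20, B→D1 18×8=144, C→D1 20×5=100, D→D1 10×9=90, E→D1 12×11=132, F→D1 5×15=75, G→D1 16×6=96, H→D1 12×4=48
  transport cost 705, fixed 117 → total 822.
Compare {D1, D2}: transport cost 637 + fixed 228 = 865.
Compare {D2}: transport cost 869 + fixed 111 = 980.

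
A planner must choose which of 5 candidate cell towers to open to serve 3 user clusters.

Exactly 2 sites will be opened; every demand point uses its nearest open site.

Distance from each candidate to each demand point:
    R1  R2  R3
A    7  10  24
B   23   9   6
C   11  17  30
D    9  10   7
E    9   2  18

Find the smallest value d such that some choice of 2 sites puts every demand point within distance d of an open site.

9

Open {A, B}.
  Farthest demand point is R2 at distance 9 (to B); all others are ≤ 9.
With {B, D} the worst case is 9.
With {B, E} the worst case is 9.
No size-2 selection achieves below 9.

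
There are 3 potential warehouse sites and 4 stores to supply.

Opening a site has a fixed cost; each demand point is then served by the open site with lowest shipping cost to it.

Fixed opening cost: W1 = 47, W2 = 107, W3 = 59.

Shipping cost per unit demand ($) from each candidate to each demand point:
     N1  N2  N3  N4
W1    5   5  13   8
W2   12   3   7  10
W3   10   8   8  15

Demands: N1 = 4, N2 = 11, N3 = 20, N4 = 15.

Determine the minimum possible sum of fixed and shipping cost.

Open {W1, W3}: assign each demand point to its cheapest open site.
  N1→W1 4×5=20, N2→W1 11×5=55, N3→W3 20×8=160, N4→W1 15×8=120
  shipping cost 355, fixed 106 → total 461.
Compare {W1, W2}: shipping cost 313 + fixed 154 = 467.
Compare {W2}: shipping cost 371 + fixed 107 = 478.
Compare {W1}: shipping cost 455 + fixed 47 = 502.
All other subsets cost ≥ 467. Minimum total cost: 461.

461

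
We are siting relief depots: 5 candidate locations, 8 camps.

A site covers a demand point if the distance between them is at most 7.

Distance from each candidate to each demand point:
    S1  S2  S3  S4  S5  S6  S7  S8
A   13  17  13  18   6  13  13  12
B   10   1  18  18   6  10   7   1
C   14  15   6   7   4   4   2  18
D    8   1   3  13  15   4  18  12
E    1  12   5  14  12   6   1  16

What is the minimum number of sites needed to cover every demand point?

3

Coverage sets (demand points within 7 of each site):
  A: {S5}
  B: {S2, S5, S7, S8}
  C: {S3, S4, S5, S6, S7}
  D: {S2, S3, S6}
  E: {S1, S3, S6, S7}
No 2 sites suffice: every size-2 union leaves at least one demand point uncovered.
But {B, C, E} covers everything, so the minimum is 3.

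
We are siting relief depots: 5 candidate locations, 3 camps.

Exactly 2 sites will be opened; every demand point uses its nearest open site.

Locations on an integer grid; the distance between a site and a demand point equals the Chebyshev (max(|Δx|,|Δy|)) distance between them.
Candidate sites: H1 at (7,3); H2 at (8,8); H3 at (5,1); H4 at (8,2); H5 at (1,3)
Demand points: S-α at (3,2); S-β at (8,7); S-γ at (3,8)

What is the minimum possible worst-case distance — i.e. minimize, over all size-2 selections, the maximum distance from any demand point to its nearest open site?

Open {H1, H2}.
  Farthest demand point is S-γ at distance 5 (to H1); all others are ≤ 5.
With {H1, H3} the worst case is 5.
With {H1, H4} the worst case is 5.
No size-2 selection achieves below 5.

5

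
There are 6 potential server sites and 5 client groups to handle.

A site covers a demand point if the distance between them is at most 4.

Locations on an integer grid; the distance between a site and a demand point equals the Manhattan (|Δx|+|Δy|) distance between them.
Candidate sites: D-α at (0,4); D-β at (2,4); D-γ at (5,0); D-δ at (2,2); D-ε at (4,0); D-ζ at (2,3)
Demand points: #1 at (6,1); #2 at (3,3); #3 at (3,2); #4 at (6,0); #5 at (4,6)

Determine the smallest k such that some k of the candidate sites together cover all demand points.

2

Coverage sets (demand points within 4 of each site):
  D-α: {#2}
  D-β: {#2, #3, #5}
  D-γ: {#1, #3, #4}
  D-δ: {#2, #3}
  D-ε: {#1, #2, #3, #4}
  D-ζ: {#2, #3}
No single site covers all 5 demand points.
But {D-β, D-γ} covers everything, so the minimum is 2.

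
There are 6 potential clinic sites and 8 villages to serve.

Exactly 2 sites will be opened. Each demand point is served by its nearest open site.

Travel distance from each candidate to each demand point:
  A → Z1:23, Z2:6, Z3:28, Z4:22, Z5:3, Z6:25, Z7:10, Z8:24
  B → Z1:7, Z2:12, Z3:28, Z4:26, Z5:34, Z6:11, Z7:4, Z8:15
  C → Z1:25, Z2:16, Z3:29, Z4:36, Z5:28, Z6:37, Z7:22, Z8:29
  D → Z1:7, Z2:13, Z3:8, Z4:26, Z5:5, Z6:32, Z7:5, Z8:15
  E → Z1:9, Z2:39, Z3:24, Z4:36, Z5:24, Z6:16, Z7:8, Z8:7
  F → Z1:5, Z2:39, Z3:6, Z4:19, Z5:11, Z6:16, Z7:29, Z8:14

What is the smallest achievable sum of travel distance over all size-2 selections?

Open {A, F}.
  Z1→F 5, Z2→A 6, Z3→F 6, Z4→F 19, Z5→A 3, Z6→F 16, Z7→A 10, Z8→F 14  ⇒ total 79.
Compare {B, F}: total 82.
Compare {D, F}: total 83.
No size-2 selection does better; minimum is 79.

79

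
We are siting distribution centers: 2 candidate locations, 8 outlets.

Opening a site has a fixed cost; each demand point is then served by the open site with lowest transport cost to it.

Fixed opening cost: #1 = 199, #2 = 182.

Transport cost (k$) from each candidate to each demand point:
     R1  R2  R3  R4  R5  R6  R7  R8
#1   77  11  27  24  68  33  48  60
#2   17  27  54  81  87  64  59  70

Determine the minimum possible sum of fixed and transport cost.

547

Open {#1}: assign each demand point to its cheapest open site.
  R1→#1 77, R2→#1 11, R3→#1 27, R4→#1 24, R5→#1 68, R6→#1 33, R7→#1 48, R8→#1 60
  transport cost 348, fixed 199 → total 547.
Compare {#2}: transport cost 459 + fixed 182 = 641.
Compare {#1, #2}: transport cost 288 + fixed 381 = 669.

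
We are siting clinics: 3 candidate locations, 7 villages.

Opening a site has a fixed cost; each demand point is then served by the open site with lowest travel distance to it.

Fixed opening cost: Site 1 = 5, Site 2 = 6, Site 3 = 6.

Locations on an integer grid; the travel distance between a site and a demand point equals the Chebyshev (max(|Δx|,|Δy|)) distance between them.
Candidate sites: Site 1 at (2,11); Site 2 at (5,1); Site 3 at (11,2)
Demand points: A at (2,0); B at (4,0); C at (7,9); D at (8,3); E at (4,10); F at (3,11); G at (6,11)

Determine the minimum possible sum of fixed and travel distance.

Open {Site 1, Site 2}: assign each demand point to its cheapest open site.
  A→Site 2 3, B→Site 2 1, C→Site 1 5, D→Site 2 3, E→Site 1 2, F→Site 1 1, G→Site 1 4
  travel distance 19, fixed 11 → total 30.
Compare {Site 1, Site 2, Site 3}: travel distance 19 + fixed 17 = 36.
Compare {Site 1, Site 3}: travel distance 31 + fixed 11 = 42.
Compare {Site 1}: travel distance 42 + fixed 5 = 47.
All other subsets cost ≥ 36. Minimum total cost: 30.

30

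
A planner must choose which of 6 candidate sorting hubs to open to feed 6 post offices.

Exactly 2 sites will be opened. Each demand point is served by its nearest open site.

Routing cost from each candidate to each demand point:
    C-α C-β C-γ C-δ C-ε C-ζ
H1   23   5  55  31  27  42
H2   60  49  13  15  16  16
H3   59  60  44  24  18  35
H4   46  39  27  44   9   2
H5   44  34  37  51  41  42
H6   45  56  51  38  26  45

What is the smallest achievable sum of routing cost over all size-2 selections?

Open {H1, H2}.
  C-α→H1 23, C-β→H1 5, C-γ→H2 13, C-δ→H2 15, C-ε→H2 16, C-ζ→H2 16  ⇒ total 88.
Compare {H1, H4}: total 97.
Compare {H2, H4}: total 124.
No size-2 selection does better; minimum is 88.

88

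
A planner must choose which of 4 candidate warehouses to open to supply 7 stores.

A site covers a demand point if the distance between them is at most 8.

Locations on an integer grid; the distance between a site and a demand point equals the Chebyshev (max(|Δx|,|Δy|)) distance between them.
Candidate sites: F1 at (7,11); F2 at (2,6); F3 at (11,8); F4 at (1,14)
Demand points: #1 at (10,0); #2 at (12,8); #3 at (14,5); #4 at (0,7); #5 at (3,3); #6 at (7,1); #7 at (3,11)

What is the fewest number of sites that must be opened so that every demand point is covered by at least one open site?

2

Coverage sets (demand points within 8 of each site):
  F1: {#2, #3, #4, #5, #7}
  F2: {#1, #4, #5, #6, #7}
  F3: {#1, #2, #3, #5, #6, #7}
  F4: {#4, #7}
No single site covers all 7 demand points.
But {F1, F2} covers everything, so the minimum is 2.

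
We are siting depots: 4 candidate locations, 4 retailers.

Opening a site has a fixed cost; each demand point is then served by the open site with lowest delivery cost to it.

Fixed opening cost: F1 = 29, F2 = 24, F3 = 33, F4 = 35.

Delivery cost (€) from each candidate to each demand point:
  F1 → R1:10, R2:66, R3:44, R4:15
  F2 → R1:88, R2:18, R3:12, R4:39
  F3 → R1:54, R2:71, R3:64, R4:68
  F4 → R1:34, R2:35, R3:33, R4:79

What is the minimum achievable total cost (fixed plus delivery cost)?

108

Open {F1, F2}: assign each demand point to its cheapest open site.
  R1→F1 10, R2→F2 18, R3→F2 12, R4→F1 15
  delivery cost 55, fixed 53 → total 108.
Compare {F1, F2, F3}: delivery cost 55 + fixed 86 = 141.
Compare {F1, F2, F4}: delivery cost 55 + fixed 88 = 143.
Compare {F1, F4}: delivery cost 93 + fixed 64 = 157.
All other subsets cost ≥ 141. Minimum total cost: 108.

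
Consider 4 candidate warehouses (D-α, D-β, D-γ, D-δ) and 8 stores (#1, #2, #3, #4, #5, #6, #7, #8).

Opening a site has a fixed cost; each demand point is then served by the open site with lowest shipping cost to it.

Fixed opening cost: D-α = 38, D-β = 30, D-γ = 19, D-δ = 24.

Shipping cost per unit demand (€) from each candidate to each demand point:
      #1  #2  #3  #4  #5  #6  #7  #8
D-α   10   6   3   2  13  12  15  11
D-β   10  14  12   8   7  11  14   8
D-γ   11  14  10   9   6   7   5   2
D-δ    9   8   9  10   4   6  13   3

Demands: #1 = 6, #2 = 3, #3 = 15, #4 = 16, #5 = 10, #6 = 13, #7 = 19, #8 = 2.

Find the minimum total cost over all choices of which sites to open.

Open {D-α, D-γ, D-δ}: assign each demand point to its cheapest open site.
  #1→D-δ 6×9=54, #2→D-α 3×6=18, #3→D-α 15×3=45, #4→D-α 16×2=32, #5→D-δ 10×4=40, #6→D-δ 13×6=78, #7→D-γ 19×5=95, #8→D-γ 2×2=4
  shipping cost 366, fixed 81 → total 447.
Compare {D-α, D-γ}: shipping cost 405 + fixed 57 = 462.
Compare {D-α, D-β, D-γ, D-δ}: shipping cost 366 + fixed 111 = 477.
Compare {D-α, D-β, D-γ}: shipping cost 405 + fixed 87 = 492.
All other subsets cost ≥ 462. Minimum total cost: 447.

447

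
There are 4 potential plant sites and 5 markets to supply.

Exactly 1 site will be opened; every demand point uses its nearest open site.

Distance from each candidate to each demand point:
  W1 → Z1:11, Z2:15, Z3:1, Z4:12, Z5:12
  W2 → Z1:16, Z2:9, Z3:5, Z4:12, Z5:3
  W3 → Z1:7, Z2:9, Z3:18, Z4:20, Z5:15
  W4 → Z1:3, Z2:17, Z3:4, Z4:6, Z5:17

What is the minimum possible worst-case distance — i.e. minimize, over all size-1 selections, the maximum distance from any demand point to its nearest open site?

Open {W1}.
  Farthest demand point is Z2 at distance 15 (to W1); all others are ≤ 15.
With {W2} the worst case is 16.
With {W4} the worst case is 17.
No size-1 selection achieves below 15.

15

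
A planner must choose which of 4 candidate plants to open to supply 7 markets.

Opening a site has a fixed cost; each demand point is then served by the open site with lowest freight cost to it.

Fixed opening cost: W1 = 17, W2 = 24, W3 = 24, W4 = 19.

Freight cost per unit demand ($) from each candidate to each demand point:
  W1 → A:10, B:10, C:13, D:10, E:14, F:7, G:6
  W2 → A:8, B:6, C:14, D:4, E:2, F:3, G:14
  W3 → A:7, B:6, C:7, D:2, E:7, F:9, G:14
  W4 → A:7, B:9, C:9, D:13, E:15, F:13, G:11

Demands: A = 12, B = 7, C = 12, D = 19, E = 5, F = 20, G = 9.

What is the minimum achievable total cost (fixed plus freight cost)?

437

Open {W1, W2, W3}: assign each demand point to its cheapest open site.
  A→W3 12×7=84, B→W2 7×6=42, C→W3 12×7=84, D→W3 19×2=38, E→W2 5×2=10, F→W2 20×3=60, G→W1 9×6=54
  freight cost 372, fixed 65 → total 437.
Compare {W1, W2, W3, W4}: freight cost 372 + fixed 84 = 456.
Compare {W2, W3, W4}: freight cost 417 + fixed 67 = 484.
Compare {W2, W3}: freight cost 444 + fixed 48 = 492.
All other subsets cost ≥ 456. Minimum total cost: 437.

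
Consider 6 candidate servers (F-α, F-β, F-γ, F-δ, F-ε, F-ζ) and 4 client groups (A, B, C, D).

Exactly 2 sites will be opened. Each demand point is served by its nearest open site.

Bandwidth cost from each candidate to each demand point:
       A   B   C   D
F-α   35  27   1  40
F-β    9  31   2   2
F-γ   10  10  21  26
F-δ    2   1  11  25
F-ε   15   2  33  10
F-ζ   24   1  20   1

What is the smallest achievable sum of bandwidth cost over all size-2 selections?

7

Open {F-β, F-δ}.
  A→F-δ 2, B→F-δ 1, C→F-β 2, D→F-β 2  ⇒ total 7.
Compare {F-β, F-ζ}: total 13.
Compare {F-β, F-ε}: total 15.
No size-2 selection does better; minimum is 7.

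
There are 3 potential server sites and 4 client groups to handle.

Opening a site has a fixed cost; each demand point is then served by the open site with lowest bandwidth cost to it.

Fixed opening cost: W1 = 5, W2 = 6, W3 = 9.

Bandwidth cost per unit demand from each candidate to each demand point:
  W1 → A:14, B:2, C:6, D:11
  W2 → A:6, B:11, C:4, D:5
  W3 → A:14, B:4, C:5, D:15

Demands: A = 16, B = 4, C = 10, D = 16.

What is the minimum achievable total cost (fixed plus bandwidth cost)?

Open {W1, W2}: assign each demand point to its cheapest open site.
  A→W2 16×6=96, B→W1 4×2=8, C→W2 10×4=40, D→W2 16×5=80
  bandwidth cost 224, fixed 11 → total 235.
Compare {W1, W2, W3}: bandwidth cost 224 + fixed 20 = 244.
Compare {W2, W3}: bandwidth cost 232 + fixed 15 = 247.
Compare {W2}: bandwidth cost 260 + fixed 6 = 266.
All other subsets cost ≥ 244. Minimum total cost: 235.

235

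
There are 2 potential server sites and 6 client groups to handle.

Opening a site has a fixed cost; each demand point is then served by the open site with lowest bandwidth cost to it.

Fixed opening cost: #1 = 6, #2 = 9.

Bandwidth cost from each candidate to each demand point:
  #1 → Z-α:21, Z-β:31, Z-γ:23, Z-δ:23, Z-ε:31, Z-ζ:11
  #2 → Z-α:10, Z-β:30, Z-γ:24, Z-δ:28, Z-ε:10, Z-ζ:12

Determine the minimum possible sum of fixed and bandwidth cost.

Open {#1, #2}: assign each demand point to its cheapest open site.
  Z-α→#2 10, Z-β→#2 30, Z-γ→#1 23, Z-δ→#1 23, Z-ε→#2 10, Z-ζ→#1 11
  bandwidth cost 107, fixed 15 → total 122.
Compare {#2}: bandwidth cost 114 + fixed 9 = 123.
Compare {#1}: bandwidth cost 140 + fixed 6 = 146.

122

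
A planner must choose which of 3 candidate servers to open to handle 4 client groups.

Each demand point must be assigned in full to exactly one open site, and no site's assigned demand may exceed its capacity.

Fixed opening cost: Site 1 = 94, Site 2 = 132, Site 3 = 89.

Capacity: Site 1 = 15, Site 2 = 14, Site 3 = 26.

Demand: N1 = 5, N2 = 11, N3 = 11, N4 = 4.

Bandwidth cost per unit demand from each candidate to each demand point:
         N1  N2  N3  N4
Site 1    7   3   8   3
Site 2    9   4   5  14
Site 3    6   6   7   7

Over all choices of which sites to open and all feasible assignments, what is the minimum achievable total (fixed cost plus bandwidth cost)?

Open {Site 1, Site 3}; cheapest assignment that respects the capacities:
  Site 1 (cap 15, load 15): N2, N4 — cost 11×3 + 4×3 = 45
  Site 3 (cap 26, load 16): N1, N3 — cost 5×6 + 11×7 = 107
  Shipping 152, fixed 183 → total 335.
  Any other capacity-feasible assignment to {Site 1, Site 3} ships for at least 152.
Compare {Site 2, Site 3}: its best feasible assignment gives total 400.
Compare {Site 1, Site 2, Site 3}: its best feasible assignment gives total 445.
Every other set of open sites that can feasibly serve all demand totals ≥ 400 even under its best assignment. Minimum: 335.

335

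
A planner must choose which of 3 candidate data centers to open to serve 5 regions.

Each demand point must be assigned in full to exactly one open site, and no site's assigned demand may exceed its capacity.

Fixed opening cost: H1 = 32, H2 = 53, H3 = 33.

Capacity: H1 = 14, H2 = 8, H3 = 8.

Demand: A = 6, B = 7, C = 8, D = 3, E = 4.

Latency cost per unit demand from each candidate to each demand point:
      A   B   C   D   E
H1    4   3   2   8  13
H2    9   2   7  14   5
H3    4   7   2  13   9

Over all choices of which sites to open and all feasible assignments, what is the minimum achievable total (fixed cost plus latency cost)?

241

Open {H1, H2, H3}; cheapest assignment that respects the capacities:
  H1 (cap 14, load 13): A, B — cost 6×4 + 7×3 = 45
  H2 (cap 8, load 7): D, E — cost 3×14 + 4×5 = 62
  H3 (cap 8, load 8): C — cost 8×2 = 16
  Shipping 123, fixed 118 → total 241.
  Any other capacity-feasible assignment to {H1, H2, H3} ships for at least 123.
Total demand is 28 and no other set of sites has combined capacity ≥ 28, so {H1, H2, H3} is the only feasible choice of open sites. Minimum: 241.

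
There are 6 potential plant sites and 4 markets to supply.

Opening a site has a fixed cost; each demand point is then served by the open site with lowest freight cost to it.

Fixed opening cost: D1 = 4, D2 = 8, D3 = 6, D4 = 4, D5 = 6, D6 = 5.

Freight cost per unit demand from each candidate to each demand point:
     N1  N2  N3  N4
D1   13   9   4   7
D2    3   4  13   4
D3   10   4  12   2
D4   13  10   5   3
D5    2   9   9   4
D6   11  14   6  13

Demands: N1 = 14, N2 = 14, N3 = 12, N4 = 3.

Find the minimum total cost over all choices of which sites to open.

154

Open {D1, D3, D5}: assign each demand point to its cheapest open site.
  N1→D5 14×2=28, N2→D3 14×4=56, N3→D1 12×4=48, N4→D3 3×2=6
  freight cost 138, fixed 16 → total 154.
Compare {D1, D3, D4, D5}: freight cost 138 + fixed 20 = 158.
Compare {D1, D3, D5, D6}: freight cost 138 + fixed 21 = 159.
Compare {D1, D2, D5}: freight cost 144 + fixed 18 = 162.
All other subsets cost ≥ 158. Minimum total cost: 154.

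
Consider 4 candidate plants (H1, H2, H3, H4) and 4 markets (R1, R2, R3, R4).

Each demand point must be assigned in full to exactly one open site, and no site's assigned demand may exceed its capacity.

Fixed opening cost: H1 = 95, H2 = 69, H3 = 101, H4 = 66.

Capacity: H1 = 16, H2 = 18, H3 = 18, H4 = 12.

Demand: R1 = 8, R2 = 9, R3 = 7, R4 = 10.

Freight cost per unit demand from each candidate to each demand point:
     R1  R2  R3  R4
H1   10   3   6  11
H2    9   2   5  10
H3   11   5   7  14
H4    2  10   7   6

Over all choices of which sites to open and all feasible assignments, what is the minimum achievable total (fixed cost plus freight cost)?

405

Open {H1, H2}; cheapest assignment that respects the capacities:
  H1 (cap 16, load 16): R2, R3 — cost 9×3 + 7×6 = 69
  H2 (cap 18, load 18): R1, R4 — cost 8×9 + 10×10 = 172
  Shipping 241, fixed 164 → total 405.
  Any other capacity-feasible assignment to {H1, H2} ships for at least 241.
Compare {H1, H2, H4}: its best feasible assignment gives total 408.
Compare {H2, H3, H4}: its best feasible assignment gives total 432.
Every other set of open sites that can feasibly serve all demand totals ≥ 408 even under its best assignment. Minimum: 405.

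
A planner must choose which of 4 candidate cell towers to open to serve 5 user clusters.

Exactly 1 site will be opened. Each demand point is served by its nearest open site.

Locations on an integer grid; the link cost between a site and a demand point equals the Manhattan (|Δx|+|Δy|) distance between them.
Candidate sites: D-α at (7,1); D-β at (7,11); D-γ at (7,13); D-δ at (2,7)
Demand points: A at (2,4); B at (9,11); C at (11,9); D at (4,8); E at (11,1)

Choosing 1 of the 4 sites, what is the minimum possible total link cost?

40

Open {D-β}.
  A→D-β 12, B→D-β 2, C→D-β 6, D→D-β 6, E→D-β 14  ⇒ total 40.
Compare {D-δ}: total 43.
Compare {D-α}: total 46.
No size-1 selection does better; minimum is 40.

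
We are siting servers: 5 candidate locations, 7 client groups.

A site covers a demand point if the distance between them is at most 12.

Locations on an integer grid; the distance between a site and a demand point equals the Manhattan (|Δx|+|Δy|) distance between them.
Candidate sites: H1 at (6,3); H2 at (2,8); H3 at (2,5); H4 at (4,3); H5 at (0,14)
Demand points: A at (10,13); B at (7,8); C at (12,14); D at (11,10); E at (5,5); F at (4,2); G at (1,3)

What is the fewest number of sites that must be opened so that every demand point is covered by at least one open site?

2

Coverage sets (demand points within 12 of each site):
  H1: {B, D, E, F, G}
  H2: {B, D, E, F, G}
  H3: {B, E, F, G}
  H4: {B, E, F, G}
  H5: {A, C, G}
No single site covers all 7 demand points.
But {H1, H5} covers everything, so the minimum is 2.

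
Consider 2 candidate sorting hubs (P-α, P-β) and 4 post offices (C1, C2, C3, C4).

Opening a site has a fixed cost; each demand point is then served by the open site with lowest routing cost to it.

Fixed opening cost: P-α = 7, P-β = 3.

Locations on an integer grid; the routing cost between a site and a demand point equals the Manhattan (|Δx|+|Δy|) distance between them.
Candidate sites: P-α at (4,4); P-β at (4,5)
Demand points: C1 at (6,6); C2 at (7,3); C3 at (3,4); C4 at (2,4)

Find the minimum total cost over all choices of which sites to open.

16

Open {P-β}: assign each demand point to its cheapest open site.
  C1→P-β 3, C2→P-β 5, C3→P-β 2, C4→P-β 3
  routing cost 13, fixed 3 → total 16.
Compare {P-α}: routing cost 11 + fixed 7 = 18.
Compare {P-α, P-β}: routing cost 10 + fixed 10 = 20.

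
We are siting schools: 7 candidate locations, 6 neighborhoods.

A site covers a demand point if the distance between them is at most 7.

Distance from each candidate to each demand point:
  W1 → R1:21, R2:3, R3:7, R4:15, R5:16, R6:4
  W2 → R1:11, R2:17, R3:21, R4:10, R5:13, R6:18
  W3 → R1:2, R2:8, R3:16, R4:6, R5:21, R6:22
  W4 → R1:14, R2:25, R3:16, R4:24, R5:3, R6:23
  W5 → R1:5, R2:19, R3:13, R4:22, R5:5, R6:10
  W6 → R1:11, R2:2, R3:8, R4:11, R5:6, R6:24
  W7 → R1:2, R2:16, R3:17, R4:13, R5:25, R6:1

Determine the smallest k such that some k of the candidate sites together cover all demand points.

3

Coverage sets (demand points within 7 of each site):
  W1: {R2, R3, R6}
  W2: {}
  W3: {R1, R4}
  W4: {R5}
  W5: {R1, R5}
  W6: {R2, R5}
  W7: {R1, R6}
No 2 sites suffice: every size-2 union leaves at least one demand point uncovered.
But {W1, W3, W4} covers everything, so the minimum is 3.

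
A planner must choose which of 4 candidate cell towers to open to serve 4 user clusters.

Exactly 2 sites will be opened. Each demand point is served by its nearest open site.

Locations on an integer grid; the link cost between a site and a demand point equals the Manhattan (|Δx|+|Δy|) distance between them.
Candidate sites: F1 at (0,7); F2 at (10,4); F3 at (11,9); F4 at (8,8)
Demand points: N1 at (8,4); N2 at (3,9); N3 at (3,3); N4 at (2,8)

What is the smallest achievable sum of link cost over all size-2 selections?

Open {F1, F2}.
  N1→F2 2, N2→F1 5, N3→F1 7, N4→F1 3  ⇒ total 17.
Compare {F1, F4}: total 19.
Compare {F2, F4}: total 22.
No size-2 selection does better; minimum is 17.

17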